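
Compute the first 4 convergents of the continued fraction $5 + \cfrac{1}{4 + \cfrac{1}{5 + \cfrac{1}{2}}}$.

Using the convergent recurrence p_i = a_i*p_{i-1} + p_{i-2}, q_i = a_i*q_{i-1} + q_{i-2} with p_{-2}=0, p_{-1}=1, q_{-2}=1, q_{-1}=0:
  i=0: a_0=5, p_0 = 5*1 + 0 = 5, q_0 = 5*0 + 1 = 1.
  i=1: a_1=4, p_1 = 4*5 + 1 = 21, q_1 = 4*1 + 0 = 4.
  i=2: a_2=5, p_2 = 5*21 + 5 = 110, q_2 = 5*4 + 1 = 21.
  i=3: a_3=2, p_3 = 2*110 + 21 = 241, q_3 = 2*21 + 4 = 46.

5/1, 21/4, 110/21, 241/46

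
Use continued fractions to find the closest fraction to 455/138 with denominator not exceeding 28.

89/27

Expand x = 455/138 as a continued fraction with the Euclidean algorithm:
  455 = 3*138 + 41, so a_0 = 3.
  138 = 3*41 + 15, so a_1 = 3.
  41 = 2*15 + 11, so a_2 = 2.
  15 = 1*11 + 4, so a_3 = 1.
  11 = 2*4 + 3, so a_4 = 2.
  4 = 1*3 + 1, so a_5 = 1.
  3 = 3*1 + 0, so a_6 = 3.
so x = [3; 3, 2, 1, 2, 1, 3].
Convergents (p_i = a_i*p_{i-1} + p_{i-2}, q_i = a_i*q_{i-1} + q_{i-2} with p_{-2}=0, p_{-1}=1, q_{-2}=1, q_{-1}=0), until the denominator exceeds 28:
  i=0: a_0=3, p_0 = 3*1 + 0 = 3, q_0 = 3*0 + 1 = 1.
  i=1: a_1=3, p_1 = 3*3 + 1 = 10, q_1 = 3*1 + 0 = 3.
  i=2: a_2=2, p_2 = 2*10 + 3 = 23, q_2 = 2*3 + 1 = 7.
  i=3: a_3=1, p_3 = 1*23 + 10 = 33, q_3 = 1*7 + 3 = 10.
  i=4: a_4=2, p_4 = 2*33 + 23 = 89, q_4 = 2*10 + 7 = 27.
  i=5: a_5=1, p_5 = 1*89 + 33 = 122, q_5 = 1*27 + 10 = 37.
q_5 = 37 > 28, so the last convergent with denominator <= 28 is p_4/q_4 = 89/27.
The closest fraction with denominator <= 28 is either p_4/q_4 or the intermediate fraction (k*p_4 + p_3)/(k*q_4 + q_3) with the largest k >= 1 whose denominator stays <= 28; these approach x as k grows, and every other convergent or intermediate fraction in range is farther away.
Largest k: floor((28 - q_3)/q_4) = floor((28 - 10)/27) = 0.
Since k = 0, no intermediate fraction beyond p_4/q_4 has denominator <= 28, so the convergent 89/27 is the closest (its error is |455*27 - 89*138|/(138*27) = 3/3726).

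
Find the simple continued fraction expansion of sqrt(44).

Write x_i = (sqrt(44) + m_i)/d_i with (m_0, d_0) = (0, 1). a_0 = floor(sqrt(44)) = 6, since 6^2 = 36 <= 44 < 49 = 7^2.
Iterate m_{i+1} = d_i*a_i - m_i, d_{i+1} = (44 - m_{i+1}^2)/d_i, a_{i+1} = floor((a_0 + m_{i+1})/d_{i+1}):
  m_1 = 1*6 - 0 = 6, d_1 = (44 - 6^2)/1 = 8/1 = 8, a_1 = floor((6 + 6)/8) = 1.
  m_2 = 8*1 - 6 = 2, d_2 = (44 - 2^2)/8 = 40/8 = 5, a_2 = floor((6 + 2)/5) = 1.
  m_3 = 5*1 - 2 = 3, d_3 = (44 - 3^2)/5 = 35/5 = 7, a_3 = floor((6 + 3)/7) = 1.
  m_4 = 7*1 - 3 = 4, d_4 = (44 - 4^2)/7 = 28/7 = 4, a_4 = floor((6 + 4)/4) = 2.
  m_5 = 4*2 - 4 = 4, d_5 = (44 - 4^2)/4 = 28/4 = 7, a_5 = floor((6 + 4)/7) = 1.
  m_6 = 7*1 - 4 = 3, d_6 = (44 - 3^2)/7 = 35/7 = 5, a_6 = floor((6 + 3)/5) = 1.
  m_7 = 5*1 - 3 = 2, d_7 = (44 - 2^2)/5 = 40/5 = 8, a_7 = floor((6 + 2)/8) = 1.
  m_8 = 8*1 - 2 = 6, d_8 = (44 - 6^2)/8 = 8/8 = 1, a_8 = floor((6 + 6)/1) = 12.
  m_9 = 1*12 - 6 = 6, d_9 = (44 - 6^2)/1 = 8/1 = 8: (m_9, d_9) = (m_1, d_1) = (6, 8), so from here the quotients repeat a_1, ..., a_8; the period length is 8.
Hence the expansion of sqrt(44) is a_0 = 6 followed by the repeating block 1, 1, 1, 2, 1, 1, 1, 12 (period 8).

[6; (1, 1, 1, 2, 1, 1, 1, 12)]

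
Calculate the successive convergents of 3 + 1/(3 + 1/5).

3/1, 10/3, 53/16

Using the convergent recurrence p_i = a_i*p_{i-1} + p_{i-2}, q_i = a_i*q_{i-1} + q_{i-2} with p_{-2}=0, p_{-1}=1, q_{-2}=1, q_{-1}=0:
  i=0: a_0=3, p_0 = 3*1 + 0 = 3, q_0 = 3*0 + 1 = 1.
  i=1: a_1=3, p_1 = 3*3 + 1 = 10, q_1 = 3*1 + 0 = 3.
  i=2: a_2=5, p_2 = 5*10 + 3 = 53, q_2 = 5*3 + 1 = 16.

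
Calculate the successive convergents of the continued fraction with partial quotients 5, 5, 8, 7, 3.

5/1, 26/5, 213/41, 1517/292, 4764/917

Using the convergent recurrence p_i = a_i*p_{i-1} + p_{i-2}, q_i = a_i*q_{i-1} + q_{i-2} with p_{-2}=0, p_{-1}=1, q_{-2}=1, q_{-1}=0:
  i=0: a_0=5, p_0 = 5*1 + 0 = 5, q_0 = 5*0 + 1 = 1.
  i=1: a_1=5, p_1 = 5*5 + 1 = 26, q_1 = 5*1 + 0 = 5.
  i=2: a_2=8, p_2 = 8*26 + 5 = 213, q_2 = 8*5 + 1 = 41.
  i=3: a_3=7, p_3 = 7*213 + 26 = 1517, q_3 = 7*41 + 5 = 292.
  i=4: a_4=3, p_4 = 3*1517 + 213 = 4764, q_4 = 3*292 + 41 = 917.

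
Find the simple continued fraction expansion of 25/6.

Run the Euclidean algorithm on 25 and 6; the successive quotients are the partial quotients a_0, a_1, ... (each step inverts the fractional part left over by the previous one):
  25 = 4*6 + 1, so a_0 = 4.
  6 = 6*1 + 0, so a_1 = 6.
The remainder reaches 0 after 2 divisions, so the expansion has 2 partial quotients, read off in order.

[4; 6]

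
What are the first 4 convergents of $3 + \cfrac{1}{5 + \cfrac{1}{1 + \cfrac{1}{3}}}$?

3/1, 16/5, 19/6, 73/23

Using the convergent recurrence p_i = a_i*p_{i-1} + p_{i-2}, q_i = a_i*q_{i-1} + q_{i-2} with p_{-2}=0, p_{-1}=1, q_{-2}=1, q_{-1}=0:
  i=0: a_0=3, p_0 = 3*1 + 0 = 3, q_0 = 3*0 + 1 = 1.
  i=1: a_1=5, p_1 = 5*3 + 1 = 16, q_1 = 5*1 + 0 = 5.
  i=2: a_2=1, p_2 = 1*16 + 3 = 19, q_2 = 1*5 + 1 = 6.
  i=3: a_3=3, p_3 = 3*19 + 16 = 73, q_3 = 3*6 + 5 = 23.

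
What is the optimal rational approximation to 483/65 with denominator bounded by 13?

52/7

Expand x = 483/65 as a continued fraction with the Euclidean algorithm:
  483 = 7*65 + 28, so a_0 = 7.
  65 = 2*28 + 9, so a_1 = 2.
  28 = 3*9 + 1, so a_2 = 3.
  9 = 9*1 + 0, so a_3 = 9.
so x = [7; 2, 3, 9].
Convergents (p_i = a_i*p_{i-1} + p_{i-2}, q_i = a_i*q_{i-1} + q_{i-2} with p_{-2}=0, p_{-1}=1, q_{-2}=1, q_{-1}=0), until the denominator exceeds 13:
  i=0: a_0=7, p_0 = 7*1 + 0 = 7, q_0 = 7*0 + 1 = 1.
  i=1: a_1=2, p_1 = 2*7 + 1 = 15, q_1 = 2*1 + 0 = 2.
  i=2: a_2=3, p_2 = 3*15 + 7 = 52, q_2 = 3*2 + 1 = 7.
  i=3: a_3=9, p_3 = 9*52 + 15 = 483, q_3 = 9*7 + 2 = 65.
q_3 = 65 > 13, so the last convergent with denominator <= 13 is p_2/q_2 = 52/7.
The closest fraction with denominator <= 13 is either p_2/q_2 or the intermediate fraction (k*p_2 + p_1)/(k*q_2 + q_1) with the largest k >= 1 whose denominator stays <= 13; these approach x as k grows, and every other convergent or intermediate fraction in range is farther away.
Largest k: floor((13 - q_1)/q_2) = floor((13 - 2)/7) = 1.
That gives (1*52 + 15)/(1*7 + 2) = 67/9.
Compare the errors: |x - 52/7| = |483*7 - 52*65|/(65*7) = 1/455, and |x - 67/9| = |483*9 - 67*65|/(65*9) = 8/585.
Cross-multiplying, 1*585 = 585 < 3640 = 8*455, so 1/455 is smaller: the convergent 52/7 is closer to x than 67/9.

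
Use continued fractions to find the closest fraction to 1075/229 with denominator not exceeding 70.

Expand x = 1075/229 as a continued fraction with the Euclidean algorithm:
  1075 = 4*229 + 159, so a_0 = 4.
  229 = 1*159 + 70, so a_1 = 1.
  159 = 2*70 + 19, so a_2 = 2.
  70 = 3*19 + 13, so a_3 = 3.
  19 = 1*13 + 6, so a_4 = 1.
  13 = 2*6 + 1, so a_5 = 2.
  6 = 6*1 + 0, so a_6 = 6.
so x = [4; 1, 2, 3, 1, 2, 6].
Convergents (p_i = a_i*p_{i-1} + p_{i-2}, q_i = a_i*q_{i-1} + q_{i-2} with p_{-2}=0, p_{-1}=1, q_{-2}=1, q_{-1}=0), until the denominator exceeds 70:
  i=0: a_0=4, p_0 = 4*1 + 0 = 4, q_0 = 4*0 + 1 = 1.
  i=1: a_1=1, p_1 = 1*4 + 1 = 5, q_1 = 1*1 + 0 = 1.
  i=2: a_2=2, p_2 = 2*5 + 4 = 14, q_2 = 2*1 + 1 = 3.
  i=3: a_3=3, p_3 = 3*14 + 5 = 47, q_3 = 3*3 + 1 = 10.
  i=4: a_4=1, p_4 = 1*47 + 14 = 61, q_4 = 1*10 + 3 = 13.
  i=5: a_5=2, p_5 = 2*61 + 47 = 169, q_5 = 2*13 + 10 = 36.
  i=6: a_6=6, p_6 = 6*169 + 61 = 1075, q_6 = 6*36 + 13 = 229.
q_6 = 229 > 70, so the last convergent with denominator <= 70 is p_5/q_5 = 169/36.
The closest fraction with denominator <= 70 is either p_5/q_5 or the intermediate fraction (k*p_5 + p_4)/(k*q_5 + q_4) with the largest k >= 1 whose denominator stays <= 70; these approach x as k grows, and every other convergent or intermediate fraction in range is farther away.
Largest k: floor((70 - q_4)/q_5) = floor((70 - 13)/36) = 1.
That gives (1*169 + 61)/(1*36 + 13) = 230/49.
Compare the errors: |x - 169/36| = |1075*36 - 169*229|/(229*36) = 1/8244, and |x - 230/49| = |1075*49 - 230*229|/(229*49) = 5/11221.
Cross-multiplying, 1*11221 = 11221 < 41220 = 5*8244, so 1/8244 is smaller: the convergent 169/36 is closer to x than 230/49.

169/36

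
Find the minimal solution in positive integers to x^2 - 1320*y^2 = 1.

(x, y) = (109, 3)

First expand sqrt(1320) as a continued fraction. With x_i = (sqrt(1320) + m_i)/d_i and (m_0, d_0) = (0, 1): a_0 = floor(sqrt(1320)) = 36, since 36^2 = 1296 <= 1320 < 1369 = 37^2.
Iterate m_{i+1} = d_i*a_i - m_i, d_{i+1} = (1320 - m_{i+1}^2)/d_i, a_{i+1} = floor((a_0 + m_{i+1})/d_{i+1}):
  m_1 = 1*36 - 0 = 36, d_1 = (1320 - 36^2)/1 = 24/1 = 24, a_1 = floor((36 + 36)/24) = 3.
  m_2 = 24*3 - 36 = 36, d_2 = (1320 - 36^2)/24 = 24/24 = 1, a_2 = floor((36 + 36)/1) = 72.
  m_3 = 1*72 - 36 = 36, d_3 = (1320 - 36^2)/1 = 24/1 = 24: (m_3, d_3) = (m_1, d_1) = (36, 24), so from here the quotients repeat a_1, a_2; the period length is 2.
So sqrt(1320) = [36; (3, 72)] with period length k = 2.
k is even, so the fundamental solution of x^2 - 1320y^2 = 1 is (p_{k-1}, q_{k-1}) = (p_1, q_1); compute convergents through index 1.
Convergents (p_i = a_i*p_{i-1} + p_{i-2}, q_i = a_i*q_{i-1} + q_{i-2} with p_{-2}=0, p_{-1}=1, q_{-2}=1, q_{-1}=0):
  i=0: a_0=36, p_0 = 36*1 + 0 = 36, q_0 = 36*0 + 1 = 1.
  i=1: a_1=3, p_1 = 3*36 + 1 = 109, q_1 = 3*1 + 0 = 3.
Check: 109^2 - 1320*3^2 = 11881 - 11880 = 1, so (x, y) = (109, 3) solves the equation, and by the theorem it is the least positive solution.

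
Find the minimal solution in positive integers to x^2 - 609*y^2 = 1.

(x, y) = (605695, 24544)

First expand sqrt(609) as a continued fraction. With x_i = (sqrt(609) + m_i)/d_i and (m_0, d_0) = (0, 1): a_0 = floor(sqrt(609)) = 24, since 24^2 = 576 <= 609 < 625 = 25^2.
Iterate m_{i+1} = d_i*a_i - m_i, d_{i+1} = (609 - m_{i+1}^2)/d_i, a_{i+1} = floor((a_0 + m_{i+1})/d_{i+1}):
  m_1 = 1*24 - 0 = 24, d_1 = (609 - 24^2)/1 = 33/1 = 33, a_1 = floor((24 + 24)/33) = 1.
  m_2 = 33*1 - 24 = 9, d_2 = (609 - 9^2)/33 = 528/33 = 16, a_2 = floor((24 + 9)/16) = 2.
  m_3 = 16*2 - 9 = 23, d_3 = (609 - 23^2)/16 = 80/16 = 5, a_3 = floor((24 + 23)/5) = 9.
  m_4 = 5*9 - 23 = 22, d_4 = (609 - 22^2)/5 = 125/5 = 25, a_4 = floor((24 + 22)/25) = 1.
  m_5 = 25*1 - 22 = 3, d_5 = (609 - 3^2)/25 = 600/25 = 24, a_5 = floor((24 + 3)/24) = 1.
  m_6 = 24*1 - 3 = 21, d_6 = (609 - 21^2)/24 = 168/24 = 7, a_6 = floor((24 + 21)/7) = 6.
  m_7 = 7*6 - 21 = 21, d_7 = (609 - 21^2)/7 = 168/7 = 24, a_7 = floor((24 + 21)/24) = 1.
  m_8 = 24*1 - 21 = 3, d_8 = (609 - 3^2)/24 = 600/24 = 25, a_8 = floor((24 + 3)/25) = 1.
  m_9 = 25*1 - 3 = 22, d_9 = (609 - 22^2)/25 = 125/25 = 5, a_9 = floor((24 + 22)/5) = 9.
  m_10 = 5*9 - 22 = 23, d_10 = (609 - 23^2)/5 = 80/5 = 16, a_10 = floor((24 + 23)/16) = 2.
  m_11 = 16*2 - 23 = 9, d_11 = (609 - 9^2)/16 = 528/16 = 33, a_11 = floor((24 + 9)/33) = 1.
  m_12 = 33*1 - 9 = 24, d_12 = (609 - 24^2)/33 = 33/33 = 1, a_12 = floor((24 + 24)/1) = 48.
  m_13 = 1*48 - 24 = 24, d_13 = (609 - 24^2)/1 = 33/1 = 33: (m_13, d_13) = (m_1, d_1) = (24, 33), so from here the quotients repeat a_1, ..., a_12; the period length is 12.
So sqrt(609) = [24; (1, 2, 9, 1, 1, 6, 1, 1, 9, 2, 1, 48)] with period length k = 12.
k is even, so the fundamental solution of x^2 - 609y^2 = 1 is (p_{k-1}, q_{k-1}) = (p_11, q_11); compute convergents through index 11.
Convergents (p_i = a_i*p_{i-1} + p_{i-2}, q_i = a_i*q_{i-1} + q_{i-2} with p_{-2}=0, p_{-1}=1, q_{-2}=1, q_{-1}=0):
  i=0: a_0=24, p_0 = 24*1 + 0 = 24, q_0 = 24*0 + 1 = 1.
  i=1: a_1=1, p_1 = 1*24 + 1 = 25, q_1 = 1*1 + 0 = 1.
  i=2: a_2=2, p_2 = 2*25 + 24 = 74, q_2 = 2*1 + 1 = 3.
  i=3: a_3=9, p_3 = 9*74 + 25 = 691, q_3 = 9*3 + 1 = 28.
  i=4: a_4=1, p_4 = 1*691 + 74 = 765, q_4 = 1*28 + 3 = 31.
  i=5: a_5=1, p_5 = 1*765 + 691 = 1456, q_5 = 1*31 + 28 = 59.
  i=6: a_6=6, p_6 = 6*1456 + 765 = 9501, q_6 = 6*59 + 31 = 385.
  i=7: a_7=1, p_7 = 1*9501 + 1456 = 10957, q_7 = 1*385 + 59 = 444.
  i=8: a_8=1, p_8 = 1*10957 + 9501 = 20458, q_8 = 1*444 + 385 = 829.
  i=9: a_9=9, p_9 = 9*20458 + 10957 = 195079, q_9 = 9*829 + 444 = 7905.
  i=10: a_10=2, p_10 = 2*195079 + 20458 = 410616, q_10 = 2*7905 + 829 = 16639.
  i=11: a_11=1, p_11 = 1*410616 + 195079 = 605695, q_11 = 1*16639 + 7905 = 24544.
Check: 605695^2 - 609*24544^2 = 366866433025 - 366866433024 = 1, so (x, y) = (605695, 24544) solves the equation, and by the theorem it is the least positive solution.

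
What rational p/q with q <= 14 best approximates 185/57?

Expand x = 185/57 as a continued fraction with the Euclidean algorithm:
  185 = 3*57 + 14, so a_0 = 3.
  57 = 4*14 + 1, so a_1 = 4.
  14 = 14*1 + 0, so a_2 = 14.
so x = [3; 4, 14].
Convergents (p_i = a_i*p_{i-1} + p_{i-2}, q_i = a_i*q_{i-1} + q_{i-2} with p_{-2}=0, p_{-1}=1, q_{-2}=1, q_{-1}=0), until the denominator exceeds 14:
  i=0: a_0=3, p_0 = 3*1 + 0 = 3, q_0 = 3*0 + 1 = 1.
  i=1: a_1=4, p_1 = 4*3 + 1 = 13, q_1 = 4*1 + 0 = 4.
  i=2: a_2=14, p_2 = 14*13 + 3 = 185, q_2 = 14*4 + 1 = 57.
q_2 = 57 > 14, so the last convergent with denominator <= 14 is p_1/q_1 = 13/4.
The closest fraction with denominator <= 14 is either p_1/q_1 or the intermediate fraction (k*p_1 + p_0)/(k*q_1 + q_0) with the largest k >= 1 whose denominator stays <= 14; these approach x as k grows, and every other convergent or intermediate fraction in range is farther away.
Largest k: floor((14 - q_0)/q_1) = floor((14 - 1)/4) = 3.
That gives (3*13 + 3)/(3*4 + 1) = 42/13.
Compare the errors: |x - 13/4| = |185*4 - 13*57|/(57*4) = 1/228, and |x - 42/13| = |185*13 - 42*57|/(57*13) = 11/741.
Cross-multiplying, 1*741 = 741 < 2508 = 11*228, so 1/228 is smaller: the convergent 13/4 is closer to x than 42/13.

13/4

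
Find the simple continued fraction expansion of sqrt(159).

[12; (1, 1, 1, 1, 3, 1, 1, 1, 1, 24)]

Write x_i = (sqrt(159) + m_i)/d_i with (m_0, d_0) = (0, 1). a_0 = floor(sqrt(159)) = 12, since 12^2 = 144 <= 159 < 169 = 13^2.
Iterate m_{i+1} = d_i*a_i - m_i, d_{i+1} = (159 - m_{i+1}^2)/d_i, a_{i+1} = floor((a_0 + m_{i+1})/d_{i+1}):
  m_1 = 1*12 - 0 = 12, d_1 = (159 - 12^2)/1 = 15/1 = 15, a_1 = floor((12 + 12)/15) = 1.
  m_2 = 15*1 - 12 = 3, d_2 = (159 - 3^2)/15 = 150/15 = 10, a_2 = floor((12 + 3)/10) = 1.
  m_3 = 10*1 - 3 = 7, d_3 = (159 - 7^2)/10 = 110/10 = 11, a_3 = floor((12 + 7)/11) = 1.
  m_4 = 11*1 - 7 = 4, d_4 = (159 - 4^2)/11 = 143/11 = 13, a_4 = floor((12 + 4)/13) = 1.
  m_5 = 13*1 - 4 = 9, d_5 = (159 - 9^2)/13 = 78/13 = 6, a_5 = floor((12 + 9)/6) = 3.
  m_6 = 6*3 - 9 = 9, d_6 = (159 - 9^2)/6 = 78/6 = 13, a_6 = floor((12 + 9)/13) = 1.
  m_7 = 13*1 - 9 = 4, d_7 = (159 - 4^2)/13 = 143/13 = 11, a_7 = floor((12 + 4)/11) = 1.
  m_8 = 11*1 - 4 = 7, d_8 = (159 - 7^2)/11 = 110/11 = 10, a_8 = floor((12 + 7)/10) = 1.
  m_9 = 10*1 - 7 = 3, d_9 = (159 - 3^2)/10 = 150/10 = 15, a_9 = floor((12 + 3)/15) = 1.
  m_10 = 15*1 - 3 = 12, d_10 = (159 - 12^2)/15 = 15/15 = 1, a_10 = floor((12 + 12)/1) = 24.
  m_11 = 1*24 - 12 = 12, d_11 = (159 - 12^2)/1 = 15/1 = 15: (m_11, d_11) = (m_1, d_1) = (12, 15), so from here the quotients repeat a_1, ..., a_10; the period length is 10.
Hence the expansion of sqrt(159) is a_0 = 12 followed by the repeating block 1, 1, 1, 1, 3, 1, 1, 1, 1, 24 (period 10).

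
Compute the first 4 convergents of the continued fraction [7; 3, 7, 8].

Using the convergent recurrence p_i = a_i*p_{i-1} + p_{i-2}, q_i = a_i*q_{i-1} + q_{i-2} with p_{-2}=0, p_{-1}=1, q_{-2}=1, q_{-1}=0:
  i=0: a_0=7, p_0 = 7*1 + 0 = 7, q_0 = 7*0 + 1 = 1.
  i=1: a_1=3, p_1 = 3*7 + 1 = 22, q_1 = 3*1 + 0 = 3.
  i=2: a_2=7, p_2 = 7*22 + 7 = 161, q_2 = 7*3 + 1 = 22.
  i=3: a_3=8, p_3 = 8*161 + 22 = 1310, q_3 = 8*22 + 3 = 179.

7/1, 22/3, 161/22, 1310/179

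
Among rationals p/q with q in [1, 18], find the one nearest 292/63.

Expand x = 292/63 as a continued fraction with the Euclidean algorithm:
  292 = 4*63 + 40, so a_0 = 4.
  63 = 1*40 + 23, so a_1 = 1.
  40 = 1*23 + 17, so a_2 = 1.
  23 = 1*17 + 6, so a_3 = 1.
  17 = 2*6 + 5, so a_4 = 2.
  6 = 1*5 + 1, so a_5 = 1.
  5 = 5*1 + 0, so a_6 = 5.
so x = [4; 1, 1, 1, 2, 1, 5].
Convergents (p_i = a_i*p_{i-1} + p_{i-2}, q_i = a_i*q_{i-1} + q_{i-2} with p_{-2}=0, p_{-1}=1, q_{-2}=1, q_{-1}=0), until the denominator exceeds 18:
  i=0: a_0=4, p_0 = 4*1 + 0 = 4, q_0 = 4*0 + 1 = 1.
  i=1: a_1=1, p_1 = 1*4 + 1 = 5, q_1 = 1*1 + 0 = 1.
  i=2: a_2=1, p_2 = 1*5 + 4 = 9, q_2 = 1*1 + 1 = 2.
  i=3: a_3=1, p_3 = 1*9 + 5 = 14, q_3 = 1*2 + 1 = 3.
  i=4: a_4=2, p_4 = 2*14 + 9 = 37, q_4 = 2*3 + 2 = 8.
  i=5: a_5=1, p_5 = 1*37 + 14 = 51, q_5 = 1*8 + 3 = 11.
  i=6: a_6=5, p_6 = 5*51 + 37 = 292, q_6 = 5*11 + 8 = 63.
q_6 = 63 > 18, so the last convergent with denominator <= 18 is p_5/q_5 = 51/11.
The closest fraction with denominator <= 18 is either p_5/q_5 or the intermediate fraction (k*p_5 + p_4)/(k*q_5 + q_4) with the largest k >= 1 whose denominator stays <= 18; these approach x as k grows, and every other convergent or intermediate fraction in range is farther away.
Largest k: floor((18 - q_4)/q_5) = floor((18 - 8)/11) = 0.
Since k = 0, no intermediate fraction beyond p_5/q_5 has denominator <= 18, so the convergent 51/11 is the closest (its error is |292*11 - 51*63|/(63*11) = 1/693).

51/11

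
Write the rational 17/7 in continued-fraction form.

Run the Euclidean algorithm on 17 and 7; the successive quotients are the partial quotients a_0, a_1, ... (each step inverts the fractional part left over by the previous one):
  17 = 2*7 + 3, so a_0 = 2.
  7 = 2*3 + 1, so a_1 = 2.
  3 = 3*1 + 0, so a_2 = 3.
The remainder reaches 0 after 3 divisions, so the expansion has 3 partial quotients, read off in order.

[2; 2, 3]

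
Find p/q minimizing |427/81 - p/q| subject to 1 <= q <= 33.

58/11

Expand x = 427/81 as a continued fraction with the Euclidean algorithm:
  427 = 5*81 + 22, so a_0 = 5.
  81 = 3*22 + 15, so a_1 = 3.
  22 = 1*15 + 7, so a_2 = 1.
  15 = 2*7 + 1, so a_3 = 2.
  7 = 7*1 + 0, so a_4 = 7.
so x = [5; 3, 1, 2, 7].
Convergents (p_i = a_i*p_{i-1} + p_{i-2}, q_i = a_i*q_{i-1} + q_{i-2} with p_{-2}=0, p_{-1}=1, q_{-2}=1, q_{-1}=0), until the denominator exceeds 33:
  i=0: a_0=5, p_0 = 5*1 + 0 = 5, q_0 = 5*0 + 1 = 1.
  i=1: a_1=3, p_1 = 3*5 + 1 = 16, q_1 = 3*1 + 0 = 3.
  i=2: a_2=1, p_2 = 1*16 + 5 = 21, q_2 = 1*3 + 1 = 4.
  i=3: a_3=2, p_3 = 2*21 + 16 = 58, q_3 = 2*4 + 3 = 11.
  i=4: a_4=7, p_4 = 7*58 + 21 = 427, q_4 = 7*11 + 4 = 81.
q_4 = 81 > 33, so the last convergent with denominator <= 33 is p_3/q_3 = 58/11.
The closest fraction with denominator <= 33 is either p_3/q_3 or the intermediate fraction (k*p_3 + p_2)/(k*q_3 + q_2) with the largest k >= 1 whose denominator stays <= 33; these approach x as k grows, and every other convergent or intermediate fraction in range is farther away.
Largest k: floor((33 - q_2)/q_3) = floor((33 - 4)/11) = 2.
That gives (2*58 + 21)/(2*11 + 4) = 137/26.
Compare the errors: |x - 58/11| = |427*11 - 58*81|/(81*11) = 1/891, and |x - 137/26| = |427*26 - 137*81|/(81*26) = 5/2106.
Cross-multiplying, 1*2106 = 2106 < 4455 = 5*891, so 1/891 is smaller: the convergent 58/11 is closer to x than 137/26.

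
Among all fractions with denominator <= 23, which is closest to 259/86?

3/1

Expand x = 259/86 as a continued fraction with the Euclidean algorithm:
  259 = 3*86 + 1, so a_0 = 3.
  86 = 86*1 + 0, so a_1 = 86.
so x = [3; 86].
Convergents (p_i = a_i*p_{i-1} + p_{i-2}, q_i = a_i*q_{i-1} + q_{i-2} with p_{-2}=0, p_{-1}=1, q_{-2}=1, q_{-1}=0), until the denominator exceeds 23:
  i=0: a_0=3, p_0 = 3*1 + 0 = 3, q_0 = 3*0 + 1 = 1.
  i=1: a_1=86, p_1 = 86*3 + 1 = 259, q_1 = 86*1 + 0 = 86.
q_1 = 86 > 23, so the last convergent with denominator <= 23 is p_0/q_0 = 3/1.
The closest fraction with denominator <= 23 is either p_0/q_0 or the intermediate fraction (k*p_0 + p_{-1})/(k*q_0 + q_{-1}) with the largest k >= 1 whose denominator stays <= 23; these approach x as k grows, and every other convergent or intermediate fraction in range is farther away.
Largest k: floor((23 - q_{-1})/q_0) = floor((23 - 0)/1) = 23 (using the seeds p_{-1} = 1, q_{-1} = 0).
That gives (23*3 + 1)/(23*1 + 0) = 70/23.
Compare the errors: |x - 3/1| = |259*1 - 3*86|/(86*1) = 1/86, and |x - 70/23| = |259*23 - 70*86|/(86*23) = 63/1978.
Cross-multiplying, 1*1978 = 1978 < 5418 = 63*86, so 1/86 is smaller: the convergent 3/1 is closer to x than 70/23.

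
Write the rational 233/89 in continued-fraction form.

Run the Euclidean algorithm on 233 and 89; the successive quotients are the partial quotients a_0, a_1, ... (each step inverts the fractional part left over by the previous one):
  233 = 2*89 + 55, so a_0 = 2.
  89 = 1*55 + 34, so a_1 = 1.
  55 = 1*34 + 21, so a_2 = 1.
  34 = 1*21 + 13, so a_3 = 1.
  21 = 1*13 + 8, so a_4 = 1.
  13 = 1*8 + 5, so a_5 = 1.
  8 = 1*5 + 3, so a_6 = 1.
  5 = 1*3 + 2, so a_7 = 1.
  3 = 1*2 + 1, so a_8 = 1.
  2 = 2*1 + 0, so a_9 = 2.
The remainder reaches 0 after 10 divisions, so the expansion has 10 partial quotients, read off in order.

[2; 1, 1, 1, 1, 1, 1, 1, 1, 2]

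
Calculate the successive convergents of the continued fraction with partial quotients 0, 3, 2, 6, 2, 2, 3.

Using the convergent recurrence p_i = a_i*p_{i-1} + p_{i-2}, q_i = a_i*q_{i-1} + q_{i-2} with p_{-2}=0, p_{-1}=1, q_{-2}=1, q_{-1}=0:
  i=0: a_0=0, p_0 = 0*1 + 0 = 0, q_0 = 0*0 + 1 = 1.
  i=1: a_1=3, p_1 = 3*0 + 1 = 1, q_1 = 3*1 + 0 = 3.
  i=2: a_2=2, p_2 = 2*1 + 0 = 2, q_2 = 2*3 + 1 = 7.
  i=3: a_3=6, p_3 = 6*2 + 1 = 13, q_3 = 6*7 + 3 = 45.
  i=4: a_4=2, p_4 = 2*13 + 2 = 28, q_4 = 2*45 + 7 = 97.
  i=5: a_5=2, p_5 = 2*28 + 13 = 69, q_5 = 2*97 + 45 = 239.
  i=6: a_6=3, p_6 = 3*69 + 28 = 235, q_6 = 3*239 + 97 = 814.

0/1, 1/3, 2/7, 13/45, 28/97, 69/239, 235/814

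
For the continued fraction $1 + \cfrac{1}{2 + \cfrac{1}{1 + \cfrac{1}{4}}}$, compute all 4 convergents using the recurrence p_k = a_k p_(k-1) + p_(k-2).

1/1, 3/2, 4/3, 19/14

Using the convergent recurrence p_i = a_i*p_{i-1} + p_{i-2}, q_i = a_i*q_{i-1} + q_{i-2} with p_{-2}=0, p_{-1}=1, q_{-2}=1, q_{-1}=0:
  i=0: a_0=1, p_0 = 1*1 + 0 = 1, q_0 = 1*0 + 1 = 1.
  i=1: a_1=2, p_1 = 2*1 + 1 = 3, q_1 = 2*1 + 0 = 2.
  i=2: a_2=1, p_2 = 1*3 + 1 = 4, q_2 = 1*2 + 1 = 3.
  i=3: a_3=4, p_3 = 4*4 + 3 = 19, q_3 = 4*3 + 2 = 14.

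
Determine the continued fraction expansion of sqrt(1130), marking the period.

[33; (1, 1, 1, 1, 1, 1, 66)]

Write x_i = (sqrt(1130) + m_i)/d_i with (m_0, d_0) = (0, 1). a_0 = floor(sqrt(1130)) = 33, since 33^2 = 1089 <= 1130 < 1156 = 34^2.
Iterate m_{i+1} = d_i*a_i - m_i, d_{i+1} = (1130 - m_{i+1}^2)/d_i, a_{i+1} = floor((a_0 + m_{i+1})/d_{i+1}):
  m_1 = 1*33 - 0 = 33, d_1 = (1130 - 33^2)/1 = 41/1 = 41, a_1 = floor((33 + 33)/41) = 1.
  m_2 = 41*1 - 33 = 8, d_2 = (1130 - 8^2)/41 = 1066/41 = 26, a_2 = floor((33 + 8)/26) = 1.
  m_3 = 26*1 - 8 = 18, d_3 = (1130 - 18^2)/26 = 806/26 = 31, a_3 = floor((33 + 18)/31) = 1.
  m_4 = 31*1 - 18 = 13, d_4 = (1130 - 13^2)/31 = 961/31 = 31, a_4 = floor((33 + 13)/31) = 1.
  m_5 = 31*1 - 13 = 18, d_5 = (1130 - 18^2)/31 = 806/31 = 26, a_5 = floor((33 + 18)/26) = 1.
  m_6 = 26*1 - 18 = 8, d_6 = (1130 - 8^2)/26 = 1066/26 = 41, a_6 = floor((33 + 8)/41) = 1.
  m_7 = 41*1 - 8 = 33, d_7 = (1130 - 33^2)/41 = 41/41 = 1, a_7 = floor((33 + 33)/1) = 66.
  m_8 = 1*66 - 33 = 33, d_8 = (1130 - 33^2)/1 = 41/1 = 41: (m_8, d_8) = (m_1, d_1) = (33, 41), so from here the quotients repeat a_1, ..., a_7; the period length is 7.
Hence the expansion of sqrt(1130) is a_0 = 33 followed by the repeating block 1, 1, 1, 1, 1, 1, 66 (period 7).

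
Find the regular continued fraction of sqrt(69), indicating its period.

[8; (3, 3, 1, 4, 1, 3, 3, 16)]

Write x_i = (sqrt(69) + m_i)/d_i with (m_0, d_0) = (0, 1). a_0 = floor(sqrt(69)) = 8, since 8^2 = 64 <= 69 < 81 = 9^2.
Iterate m_{i+1} = d_i*a_i - m_i, d_{i+1} = (69 - m_{i+1}^2)/d_i, a_{i+1} = floor((a_0 + m_{i+1})/d_{i+1}):
  m_1 = 1*8 - 0 = 8, d_1 = (69 - 8^2)/1 = 5/1 = 5, a_1 = floor((8 + 8)/5) = 3.
  m_2 = 5*3 - 8 = 7, d_2 = (69 - 7^2)/5 = 20/5 = 4, a_2 = floor((8 + 7)/4) = 3.
  m_3 = 4*3 - 7 = 5, d_3 = (69 - 5^2)/4 = 44/4 = 11, a_3 = floor((8 + 5)/11) = 1.
  m_4 = 11*1 - 5 = 6, d_4 = (69 - 6^2)/11 = 33/11 = 3, a_4 = floor((8 + 6)/3) = 4.
  m_5 = 3*4 - 6 = 6, d_5 = (69 - 6^2)/3 = 33/3 = 11, a_5 = floor((8 + 6)/11) = 1.
  m_6 = 11*1 - 6 = 5, d_6 = (69 - 5^2)/11 = 44/11 = 4, a_6 = floor((8 + 5)/4) = 3.
  m_7 = 4*3 - 5 = 7, d_7 = (69 - 7^2)/4 = 20/4 = 5, a_7 = floor((8 + 7)/5) = 3.
  m_8 = 5*3 - 7 = 8, d_8 = (69 - 8^2)/5 = 5/5 = 1, a_8 = floor((8 + 8)/1) = 16.
  m_9 = 1*16 - 8 = 8, d_9 = (69 - 8^2)/1 = 5/1 = 5: (m_9, d_9) = (m_1, d_1) = (8, 5), so from here the quotients repeat a_1, ..., a_8; the period length is 8.
Hence the expansion of sqrt(69) is a_0 = 8 followed by the repeating block 3, 3, 1, 4, 1, 3, 3, 16 (period 8).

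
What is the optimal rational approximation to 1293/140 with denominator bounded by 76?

Expand x = 1293/140 as a continued fraction with the Euclidean algorithm:
  1293 = 9*140 + 33, so a_0 = 9.
  140 = 4*33 + 8, so a_1 = 4.
  33 = 4*8 + 1, so a_2 = 4.
  8 = 8*1 + 0, so a_3 = 8.
so x = [9; 4, 4, 8].
Convergents (p_i = a_i*p_{i-1} + p_{i-2}, q_i = a_i*q_{i-1} + q_{i-2} with p_{-2}=0, p_{-1}=1, q_{-2}=1, q_{-1}=0), until the denominator exceeds 76:
  i=0: a_0=9, p_0 = 9*1 + 0 = 9, q_0 = 9*0 + 1 = 1.
  i=1: a_1=4, p_1 = 4*9 + 1 = 37, q_1 = 4*1 + 0 = 4.
  i=2: a_2=4, p_2 = 4*37 + 9 = 157, q_2 = 4*4 + 1 = 17.
  i=3: a_3=8, p_3 = 8*157 + 37 = 1293, q_3 = 8*17 + 4 = 140.
q_3 = 140 > 76, so the last convergent with denominator <= 76 is p_2/q_2 = 157/17.
The closest fraction with denominator <= 76 is either p_2/q_2 or the intermediate fraction (k*p_2 + p_1)/(k*q_2 + q_1) with the largest k >= 1 whose denominator stays <= 76; these approach x as k grows, and every other convergent or intermediate fraction in range is farther away.
Largest k: floor((76 - q_1)/q_2) = floor((76 - 4)/17) = 4.
That gives (4*157 + 37)/(4*17 + 4) = 665/72.
Compare the errors: |x - 157/17| = |1293*17 - 157*140|/(140*17) = 1/2380, and |x - 665/72| = |1293*72 - 665*140|/(140*72) = 4/10080.
Cross-multiplying, 4*2380 = 9520 < 10080 = 1*10080, so 4/10080 is smaller: the intermediate fraction 665/72 is closer to x than 157/17.

665/72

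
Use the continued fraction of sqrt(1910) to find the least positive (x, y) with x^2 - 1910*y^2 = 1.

(x, y) = (278479, 6372)

First expand sqrt(1910) as a continued fraction. With x_i = (sqrt(1910) + m_i)/d_i and (m_0, d_0) = (0, 1): a_0 = floor(sqrt(1910)) = 43, since 43^2 = 1849 <= 1910 < 1936 = 44^2.
Iterate m_{i+1} = d_i*a_i - m_i, d_{i+1} = (1910 - m_{i+1}^2)/d_i, a_{i+1} = floor((a_0 + m_{i+1})/d_{i+1}):
  m_1 = 1*43 - 0 = 43, d_1 = (1910 - 43^2)/1 = 61/1 = 61, a_1 = floor((43 + 43)/61) = 1.
  m_2 = 61*1 - 43 = 18, d_2 = (1910 - 18^2)/61 = 1586/61 = 26, a_2 = floor((43 + 18)/26) = 2.
  m_3 = 26*2 - 18 = 34, d_3 = (1910 - 34^2)/26 = 754/26 = 29, a_3 = floor((43 + 34)/29) = 2.
  m_4 = 29*2 - 34 = 24, d_4 = (1910 - 24^2)/29 = 1334/29 = 46, a_4 = floor((43 + 24)/46) = 1.
  m_5 = 46*1 - 24 = 22, d_5 = (1910 - 22^2)/46 = 1426/46 = 31, a_5 = floor((43 + 22)/31) = 2.
  m_6 = 31*2 - 22 = 40, d_6 = (1910 - 40^2)/31 = 310/31 = 10, a_6 = floor((43 + 40)/10) = 8.
  m_7 = 10*8 - 40 = 40, d_7 = (1910 - 40^2)/10 = 310/10 = 31, a_7 = floor((43 + 40)/31) = 2.
  m_8 = 31*2 - 40 = 22, d_8 = (1910 - 22^2)/31 = 1426/31 = 46, a_8 = floor((43 + 22)/46) = 1.
  m_9 = 46*1 - 22 = 24, d_9 = (1910 - 24^2)/46 = 1334/46 = 29, a_9 = floor((43 + 24)/29) = 2.
  m_10 = 29*2 - 24 = 34, d_10 = (1910 - 34^2)/29 = 754/29 = 26, a_10 = floor((43 + 34)/26) = 2.
  m_11 = 26*2 - 34 = 18, d_11 = (1910 - 18^2)/26 = 1586/26 = 61, a_11 = floor((43 + 18)/61) = 1.
  m_12 = 61*1 - 18 = 43, d_12 = (1910 - 43^2)/61 = 61/61 = 1, a_12 = floor((43 + 43)/1) = 86.
  m_13 = 1*86 - 43 = 43, d_13 = (1910 - 43^2)/1 = 61/1 = 61: (m_13, d_13) = (m_1, d_1) = (43, 61), so from here the quotients repeat a_1, ..., a_12; the period length is 12.
So sqrt(1910) = [43; (1, 2, 2, 1, 2, 8, 2, 1, 2, 2, 1, 86)] with period length k = 12.
k is even, so the fundamental solution of x^2 - 1910y^2 = 1 is (p_{k-1}, q_{k-1}) = (p_11, q_11); compute convergents through index 11.
Convergents (p_i = a_i*p_{i-1} + p_{i-2}, q_i = a_i*q_{i-1} + q_{i-2} with p_{-2}=0, p_{-1}=1, q_{-2}=1, q_{-1}=0):
  i=0: a_0=43, p_0 = 43*1 + 0 = 43, q_0 = 43*0 + 1 = 1.
  i=1: a_1=1, p_1 = 1*43 + 1 = 44, q_1 = 1*1 + 0 = 1.
  i=2: a_2=2, p_2 = 2*44 + 43 = 131, q_2 = 2*1 + 1 = 3.
  i=3: a_3=2, p_3 = 2*131 + 44 = 306, q_3 = 2*3 + 1 = 7.
  i=4: a_4=1, p_4 = 1*306 + 131 = 437, q_4 = 1*7 + 3 = 10.
  i=5: a_5=2, p_5 = 2*437 + 306 = 1180, q_5 = 2*10 + 7 = 27.
  i=6: a_6=8, p_6 = 8*1180 + 437 = 9877, q_6 = 8*27 + 10 = 226.
  i=7: a_7=2, p_7 = 2*9877 + 1180 = 20934, q_7 = 2*226 + 27 = 479.
  i=8: a_8=1, p_8 = 1*20934 + 9877 = 30811, q_8 = 1*479 + 226 = 705.
  i=9: a_9=2, p_9 = 2*30811 + 20934 = 82556, q_9 = 2*705 + 479 = 1889.
  i=10: a_10=2, p_10 = 2*82556 + 30811 = 195923, q_10 = 2*1889 + 705 = 4483.
  i=11: a_11=1, p_11 = 1*195923 + 82556 = 278479, q_11 = 1*4483 + 1889 = 6372.
Check: 278479^2 - 1910*6372^2 = 77550553441 - 77550553440 = 1, so (x, y) = (278479, 6372) solves the equation, and by the theorem it is the least positive solution.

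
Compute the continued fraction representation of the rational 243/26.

[9; 2, 1, 8]

Run the Euclidean algorithm on 243 and 26; the successive quotients are the partial quotients a_0, a_1, ... (each step inverts the fractional part left over by the previous one):
  243 = 9*26 + 9, so a_0 = 9.
  26 = 2*9 + 8, so a_1 = 2.
  9 = 1*8 + 1, so a_2 = 1.
  8 = 8*1 + 0, so a_3 = 8.
The remainder reaches 0 after 4 divisions, so the expansion has 4 partial quotients, read off in order.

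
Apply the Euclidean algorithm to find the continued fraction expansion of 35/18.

Run the Euclidean algorithm on 35 and 18; the successive quotients are the partial quotients a_0, a_1, ... (each step inverts the fractional part left over by the previous one):
  35 = 1*18 + 17, so a_0 = 1.
  18 = 1*17 + 1, so a_1 = 1.
  17 = 17*1 + 0, so a_2 = 17.
The remainder reaches 0 after 3 divisions, so the expansion has 3 partial quotients, read off in order.

[1; 1, 17]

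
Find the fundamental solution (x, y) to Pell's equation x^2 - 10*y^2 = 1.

First expand sqrt(10) as a continued fraction. With x_i = (sqrt(10) + m_i)/d_i and (m_0, d_0) = (0, 1): a_0 = floor(sqrt(10)) = 3, since 3^2 = 9 <= 10 < 16 = 4^2.
Iterate m_{i+1} = d_i*a_i - m_i, d_{i+1} = (10 - m_{i+1}^2)/d_i, a_{i+1} = floor((a_0 + m_{i+1})/d_{i+1}):
  m_1 = 1*3 - 0 = 3, d_1 = (10 - 3^2)/1 = 1/1 = 1, a_1 = floor((3 + 3)/1) = 6.
  m_2 = 1*6 - 3 = 3, d_2 = (10 - 3^2)/1 = 1/1 = 1: (m_2, d_2) = (m_1, d_1) = (3, 1), so from here the quotient a_1 repeats; the period length is 1.
So sqrt(10) = [3; (6)] with period length k = 1.
k is odd, so (p_{k-1}, q_{k-1}) only solves x^2 - 10y^2 = -1 and the fundamental solution of x^2 - 10y^2 = 1 is (p_{2k-1}, q_{2k-1}) = (p_1, q_1); compute convergents through index 1, running through the period twice.
Convergents (p_i = a_i*p_{i-1} + p_{i-2}, q_i = a_i*q_{i-1} + q_{i-2} with p_{-2}=0, p_{-1}=1, q_{-2}=1, q_{-1}=0):
  i=0: a_0=3, p_0 = 3*1 + 0 = 3, q_0 = 3*0 + 1 = 1.
  i=1: a_1=6, p_1 = 6*3 + 1 = 19, q_1 = 6*1 + 0 = 6.
Indeed p_0^2 - 10*q_0^2 = 9 - 10 = -1, not +1.
Check: 19^2 - 10*6^2 = 361 - 360 = 1, so (x, y) = (19, 6) solves the equation, and by the theorem it is the least positive solution.

(x, y) = (19, 6)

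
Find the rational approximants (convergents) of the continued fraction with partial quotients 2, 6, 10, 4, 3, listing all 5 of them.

2/1, 13/6, 132/61, 541/250, 1755/811

Using the convergent recurrence p_i = a_i*p_{i-1} + p_{i-2}, q_i = a_i*q_{i-1} + q_{i-2} with p_{-2}=0, p_{-1}=1, q_{-2}=1, q_{-1}=0:
  i=0: a_0=2, p_0 = 2*1 + 0 = 2, q_0 = 2*0 + 1 = 1.
  i=1: a_1=6, p_1 = 6*2 + 1 = 13, q_1 = 6*1 + 0 = 6.
  i=2: a_2=10, p_2 = 10*13 + 2 = 132, q_2 = 10*6 + 1 = 61.
  i=3: a_3=4, p_3 = 4*132 + 13 = 541, q_3 = 4*61 + 6 = 250.
  i=4: a_4=3, p_4 = 3*541 + 132 = 1755, q_4 = 3*250 + 61 = 811.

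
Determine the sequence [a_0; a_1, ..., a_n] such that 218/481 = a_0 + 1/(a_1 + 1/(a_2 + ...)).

Run the Euclidean algorithm on 218 and 481; the successive quotients are the partial quotients a_0, a_1, ... (each step inverts the fractional part left over by the previous one):
  218 = 0*481 + 218, so a_0 = 0.
  481 = 2*218 + 45, so a_1 = 2.
  218 = 4*45 + 38, so a_2 = 4.
  45 = 1*38 + 7, so a_3 = 1.
  38 = 5*7 + 3, so a_4 = 5.
  7 = 2*3 + 1, so a_5 = 2.
  3 = 3*1 + 0, so a_6 = 3.
The remainder reaches 0 after 7 divisions, so the expansion has 7 partial quotients, read off in order.

[0; 2, 4, 1, 5, 2, 3]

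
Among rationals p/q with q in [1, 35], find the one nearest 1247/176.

Expand x = 1247/176 as a continued fraction with the Euclidean algorithm:
  1247 = 7*176 + 15, so a_0 = 7.
  176 = 11*15 + 11, so a_1 = 11.
  15 = 1*11 + 4, so a_2 = 1.
  11 = 2*4 + 3, so a_3 = 2.
  4 = 1*3 + 1, so a_4 = 1.
  3 = 3*1 + 0, so a_5 = 3.
so x = [7; 11, 1, 2, 1, 3].
Convergents (p_i = a_i*p_{i-1} + p_{i-2}, q_i = a_i*q_{i-1} + q_{i-2} with p_{-2}=0, p_{-1}=1, q_{-2}=1, q_{-1}=0), until the denominator exceeds 35:
  i=0: a_0=7, p_0 = 7*1 + 0 = 7, q_0 = 7*0 + 1 = 1.
  i=1: a_1=11, p_1 = 11*7 + 1 = 78, q_1 = 11*1 + 0 = 11.
  i=2: a_2=1, p_2 = 1*78 + 7 = 85, q_2 = 1*11 + 1 = 12.
  i=3: a_3=2, p_3 = 2*85 + 78 = 248, q_3 = 2*12 + 11 = 35.
  i=4: a_4=1, p_4 = 1*248 + 85 = 333, q_4 = 1*35 + 12 = 47.
q_4 = 47 > 35, so the last convergent with denominator <= 35 is p_3/q_3 = 248/35.
The closest fraction with denominator <= 35 is either p_3/q_3 or the intermediate fraction (k*p_3 + p_2)/(k*q_3 + q_2) with the largest k >= 1 whose denominator stays <= 35; these approach x as k grows, and every other convergent or intermediate fraction in range is farther away.
Largest k: floor((35 - q_2)/q_3) = floor((35 - 12)/35) = 0.
Since k = 0, no intermediate fraction beyond p_3/q_3 has denominator <= 35, so the convergent 248/35 is the closest (its error is |1247*35 - 248*176|/(176*35) = 3/6160).

248/35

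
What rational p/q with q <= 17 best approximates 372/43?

147/17

Expand x = 372/43 as a continued fraction with the Euclidean algorithm:
  372 = 8*43 + 28, so a_0 = 8.
  43 = 1*28 + 15, so a_1 = 1.
  28 = 1*15 + 13, so a_2 = 1.
  15 = 1*13 + 2, so a_3 = 1.
  13 = 6*2 + 1, so a_4 = 6.
  2 = 2*1 + 0, so a_5 = 2.
so x = [8; 1, 1, 1, 6, 2].
Convergents (p_i = a_i*p_{i-1} + p_{i-2}, q_i = a_i*q_{i-1} + q_{i-2} with p_{-2}=0, p_{-1}=1, q_{-2}=1, q_{-1}=0), until the denominator exceeds 17:
  i=0: a_0=8, p_0 = 8*1 + 0 = 8, q_0 = 8*0 + 1 = 1.
  i=1: a_1=1, p_1 = 1*8 + 1 = 9, q_1 = 1*1 + 0 = 1.
  i=2: a_2=1, p_2 = 1*9 + 8 = 17, q_2 = 1*1 + 1 = 2.
  i=3: a_3=1, p_3 = 1*17 + 9 = 26, q_3 = 1*2 + 1 = 3.
  i=4: a_4=6, p_4 = 6*26 + 17 = 173, q_4 = 6*3 + 2 = 20.
q_4 = 20 > 17, so the last convergent with denominator <= 17 is p_3/q_3 = 26/3.
The closest fraction with denominator <= 17 is either p_3/q_3 or the intermediate fraction (k*p_3 + p_2)/(k*q_3 + q_2) with the largest k >= 1 whose denominator stays <= 17; these approach x as k grows, and every other convergent or intermediate fraction in range is farther away.
Largest k: floor((17 - q_2)/q_3) = floor((17 - 2)/3) = 5.
That gives (5*26 + 17)/(5*3 + 2) = 147/17.
Compare the errors: |x - 26/3| = |372*3 - 26*43|/(43*3) = 2/129, and |x - 147/17| = |372*17 - 147*43|/(43*17) = 3/731.
Cross-multiplying, 3*129 = 387 < 1462 = 2*731, so 3/731 is smaller: the intermediate fraction 147/17 is closer to x than 26/3.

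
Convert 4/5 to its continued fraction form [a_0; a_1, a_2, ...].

[0; 1, 4]

Run the Euclidean algorithm on 4 and 5; the successive quotients are the partial quotients a_0, a_1, ... (each step inverts the fractional part left over by the previous one):
  4 = 0*5 + 4, so a_0 = 0.
  5 = 1*4 + 1, so a_1 = 1.
  4 = 4*1 + 0, so a_2 = 4.
The remainder reaches 0 after 3 divisions, so the expansion has 3 partial quotients, read off in order.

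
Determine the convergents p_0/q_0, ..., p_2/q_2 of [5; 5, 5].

5/1, 26/5, 135/26

Using the convergent recurrence p_i = a_i*p_{i-1} + p_{i-2}, q_i = a_i*q_{i-1} + q_{i-2} with p_{-2}=0, p_{-1}=1, q_{-2}=1, q_{-1}=0:
  i=0: a_0=5, p_0 = 5*1 + 0 = 5, q_0 = 5*0 + 1 = 1.
  i=1: a_1=5, p_1 = 5*5 + 1 = 26, q_1 = 5*1 + 0 = 5.
  i=2: a_2=5, p_2 = 5*26 + 5 = 135, q_2 = 5*5 + 1 = 26.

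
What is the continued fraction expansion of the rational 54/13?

Run the Euclidean algorithm on 54 and 13; the successive quotients are the partial quotients a_0, a_1, ... (each step inverts the fractional part left over by the previous one):
  54 = 4*13 + 2, so a_0 = 4.
  13 = 6*2 + 1, so a_1 = 6.
  2 = 2*1 + 0, so a_2 = 2.
The remainder reaches 0 after 3 divisions, so the expansion has 3 partial quotients, read off in order.

[4; 6, 2]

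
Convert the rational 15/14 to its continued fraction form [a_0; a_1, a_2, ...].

[1; 14]

Run the Euclidean algorithm on 15 and 14; the successive quotients are the partial quotients a_0, a_1, ... (each step inverts the fractional part left over by the previous one):
  15 = 1*14 + 1, so a_0 = 1.
  14 = 14*1 + 0, so a_1 = 14.
The remainder reaches 0 after 2 divisions, so the expansion has 2 partial quotients, read off in order.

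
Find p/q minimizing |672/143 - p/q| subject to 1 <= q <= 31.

47/10

Expand x = 672/143 as a continued fraction with the Euclidean algorithm:
  672 = 4*143 + 100, so a_0 = 4.
  143 = 1*100 + 43, so a_1 = 1.
  100 = 2*43 + 14, so a_2 = 2.
  43 = 3*14 + 1, so a_3 = 3.
  14 = 14*1 + 0, so a_4 = 14.
so x = [4; 1, 2, 3, 14].
Convergents (p_i = a_i*p_{i-1} + p_{i-2}, q_i = a_i*q_{i-1} + q_{i-2} with p_{-2}=0, p_{-1}=1, q_{-2}=1, q_{-1}=0), until the denominator exceeds 31:
  i=0: a_0=4, p_0 = 4*1 + 0 = 4, q_0 = 4*0 + 1 = 1.
  i=1: a_1=1, p_1 = 1*4 + 1 = 5, q_1 = 1*1 + 0 = 1.
  i=2: a_2=2, p_2 = 2*5 + 4 = 14, q_2 = 2*1 + 1 = 3.
  i=3: a_3=3, p_3 = 3*14 + 5 = 47, q_3 = 3*3 + 1 = 10.
  i=4: a_4=14, p_4 = 14*47 + 14 = 672, q_4 = 14*10 + 3 = 143.
q_4 = 143 > 31, so the last convergent with denominator <= 31 is p_3/q_3 = 47/10.
The closest fraction with denominator <= 31 is either p_3/q_3 or the intermediate fraction (k*p_3 + p_2)/(k*q_3 + q_2) with the largest k >= 1 whose denominator stays <= 31; these approach x as k grows, and every other convergent or intermediate fraction in range is farther away.
Largest k: floor((31 - q_2)/q_3) = floor((31 - 3)/10) = 2.
That gives (2*47 + 14)/(2*10 + 3) = 108/23.
Compare the errors: |x - 47/10| = |672*10 - 47*143|/(143*10) = 1/1430, and |x - 108/23| = |672*23 - 108*143|/(143*23) = 12/3289.
Cross-multiplying, 1*3289 = 3289 < 17160 = 12*1430, so 1/1430 is smaller: the convergent 47/10 is closer to x than 108/23.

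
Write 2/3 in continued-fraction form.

Run the Euclidean algorithm on 2 and 3; the successive quotients are the partial quotients a_0, a_1, ... (each step inverts the fractional part left over by the previous one):
  2 = 0*3 + 2, so a_0 = 0.
  3 = 1*2 + 1, so a_1 = 1.
  2 = 2*1 + 0, so a_2 = 2.
The remainder reaches 0 after 3 divisions, so the expansion has 3 partial quotients, read off in order.

[0; 1, 2]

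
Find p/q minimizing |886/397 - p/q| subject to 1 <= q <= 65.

Expand x = 886/397 as a continued fraction with the Euclidean algorithm:
  886 = 2*397 + 92, so a_0 = 2.
  397 = 4*92 + 29, so a_1 = 4.
  92 = 3*29 + 5, so a_2 = 3.
  29 = 5*5 + 4, so a_3 = 5.
  5 = 1*4 + 1, so a_4 = 1.
  4 = 4*1 + 0, so a_5 = 4.
so x = [2; 4, 3, 5, 1, 4].
Convergents (p_i = a_i*p_{i-1} + p_{i-2}, q_i = a_i*q_{i-1} + q_{i-2} with p_{-2}=0, p_{-1}=1, q_{-2}=1, q_{-1}=0), until the denominator exceeds 65:
  i=0: a_0=2, p_0 = 2*1 + 0 = 2, q_0 = 2*0 + 1 = 1.
  i=1: a_1=4, p_1 = 4*2 + 1 = 9, q_1 = 4*1 + 0 = 4.
  i=2: a_2=3, p_2 = 3*9 + 2 = 29, q_2 = 3*4 + 1 = 13.
  i=3: a_3=5, p_3 = 5*29 + 9 = 154, q_3 = 5*13 + 4 = 69.
q_3 = 69 > 65, so the last convergent with denominator <= 65 is p_2/q_2 = 29/13.
The closest fraction with denominator <= 65 is either p_2/q_2 or the intermediate fraction (k*p_2 + p_1)/(k*q_2 + q_1) with the largest k >= 1 whose denominator stays <= 65; these approach x as k grows, and every other convergent or intermediate fraction in range is farther away.
Largest k: floor((65 - q_1)/q_2) = floor((65 - 4)/13) = 4.
That gives (4*29 + 9)/(4*13 + 4) = 125/56.
Compare the errors: |x - 29/13| = |886*13 - 29*397|/(397*13) = 5/5161, and |x - 125/56| = |886*56 - 125*397|/(397*56) = 9/22232.
Cross-multiplying, 9*5161 = 46449 < 111160 = 5*22232, so 9/22232 is smaller: the intermediate fraction 125/56 is closer to x than 29/13.

125/56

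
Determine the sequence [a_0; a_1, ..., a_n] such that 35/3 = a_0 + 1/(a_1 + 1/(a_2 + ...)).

Run the Euclidean algorithm on 35 and 3; the successive quotients are the partial quotients a_0, a_1, ... (each step inverts the fractional part left over by the previous one):
  35 = 11*3 + 2, so a_0 = 11.
  3 = 1*2 + 1, so a_1 = 1.
  2 = 2*1 + 0, so a_2 = 2.
The remainder reaches 0 after 3 divisions, so the expansion has 3 partial quotients, read off in order.

[11; 1, 2]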